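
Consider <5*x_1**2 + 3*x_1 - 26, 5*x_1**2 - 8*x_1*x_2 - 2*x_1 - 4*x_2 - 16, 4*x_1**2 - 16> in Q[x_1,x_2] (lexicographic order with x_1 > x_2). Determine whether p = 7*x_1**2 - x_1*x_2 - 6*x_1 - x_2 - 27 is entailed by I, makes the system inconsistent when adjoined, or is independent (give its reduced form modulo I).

First compute the reduced Gröbner basis of I by Buchberger's algorithm.
f_1 = 5*x_1**2 + 3*x_1 - 26, LT = x_1**2.
f_2 = 5*x_1**2 - 8*x_1*x_2 - 2*x_1 - 4*x_2 - 16, LT = x_1**2.
f_3 = 4*x_1**2 - 16, LT = x_1**2.

S(f_1,f_2): lcm = x_1**2. S = 8/5*x_1*x_2 + x_1 + 4/5*x_2 - 2.
  leading term x_1*x_2: no divisor's leading term divides it; move 8/5*x_1*x_2 to the remainder.
  leading term x_1: no divisor's leading term divides it; move x_1 to the remainder.
  leading term x_2: no divisor's leading term divides it; move 4/5*x_2 to the remainder.
  leading term 1: no divisor's leading term divides it; move -2 to the remainder.
  remainder 8/5*x_1*x_2 + x_1 + 4/5*x_2 - 2 ≠ 0; add h_4 = 8/5*x_1*x_2 + x_1 + 4/5*x_2 - 2 to the basis.

S(f_1,f_3): lcm = x_1**2. S = 3/5*x_1 - 6/5.
  leading term x_1: no divisor's leading term divides it; move 3/5*x_1 to the remainder.
  leading term 1: no divisor's leading term divides it; move -6/5 to the remainder.
  remainder 3/5*x_1 - 6/5 ≠ 0; add h_5 = 3/5*x_1 - 6/5 to the basis.

S(f_2,f_3): lcm = x_1**2. S = -8/5*x_1*x_2 - 2/5*x_1 - 4/5*x_2 + 4/5.
  leading term x_1*x_2: subtract (-1)·h_4 from -8/5*x_1*x_2 - 2/5*x_1 - 4/5*x_2 + 4/5 → 3/5*x_1 - 6/5
  leading term x_1: subtract (1)·h_5 from 3/5*x_1 - 6/5 → 0
  remainder 0.

S(f_1,h_4): lcm = x_1**2*x_2. S = -5/8*x_1**2 + 1/10*x_1*x_2 + 5/4*x_1 - 26/5*x_2.
  leading term x_1**2: subtract (-1/8)·f_1 from -5/8*x_1**2 + 1/10*x_1*x_2 + 5/4*x_1 - 26/5*x_2 → 1/10*x_1*x_2 + 13/8*x_1 - 26/5*x_2 - 13/4
  leading term x_1*x_2: subtract (1/16)·h_4 from 1/10*x_1*x_2 + 13/8*x_1 - 26/5*x_2 - 13/4 → 25/16*x_1 - 21/4*x_2 - 25/8
  leading term x_1: subtract (125/48)·h_5 from 25/16*x_1 - 21/4*x_2 - 25/8 → -21/4*x_2
  leading term x_2: no divisor's leading term divides it; move -21/4*x_2 to the remainder.
  remainder -21/4*x_2 ≠ 0; add h_6 = -21/4*x_2 to the basis.

S(f_2,h_4): lcm = x_1**2*x_2. S = -5/8*x_1**2 - 8/5*x_1*x_2**2 - 9/10*x_1*x_2 + 5/4*x_1 - 4/5*x_2**2 - 16/5*x_2.
  leading term x_1**2: subtract (-1/8)·f_1 from -5/8*x_1**2 - 8/5*x_1*x_2**2 - 9/10*x_1*x_2 + 5/4*x_1 - 4/5*x_2**2 - 16/5*x_2 → -8/5*x_1*x_2**2 - 9/10*x_1*x_2 + 13/8*x_1 - 4/5*x_2**2 - 16/5*x_2 - 13/4
  leading term x_1*x_2**2: subtract (-x_2)·h_4 from -8/5*x_1*x_2**2 - 9/10*x_1*x_2 + 13/8*x_1 - 4/5*x_2**2 - 16/5*x_2 - 13/4 → 1/10*x_1*x_2 + 13/8*x_1 - 26/5*x_2 - 13/4
  leading term x_1*x_2: subtract (1/16)·h_4 from 1/10*x_1*x_2 + 13/8*x_1 - 26/5*x_2 - 13/4 → 25/16*x_1 - 21/4*x_2 - 25/8
  leading term x_1: subtract (125/48)·h_5 from 25/16*x_1 - 21/4*x_2 - 25/8 → -21/4*x_2
  leading term x_2: subtract (1)·h_6 from -21/4*x_2 → 0
  remainder 0.

S(f_3,h_4): lcm = x_1**2*x_2. S = -5/8*x_1**2 - 1/2*x_1*x_2 + 5/4*x_1 - 4*x_2.
  leading term x_1**2: subtract (-1/8)·f_1 from -5/8*x_1**2 - 1/2*x_1*x_2 + 5/4*x_1 - 4*x_2 → -1/2*x_1*x_2 + 13/8*x_1 - 4*x_2 - 13/4
  leading term x_1*x_2: subtract (-5/16)·h_4 from -1/2*x_1*x_2 + 13/8*x_1 - 4*x_2 - 13/4 → 31/16*x_1 - 15/4*x_2 - 31/8
  leading term x_1: subtract (155/48)·h_5 from 31/16*x_1 - 15/4*x_2 - 31/8 → -15/4*x_2
  leading term x_2: subtract (5/7)·h_6 from -15/4*x_2 → 0
  remainder 0.

S(f_1,h_5): lcm = x_1**2. S = 13/5*x_1 - 26/5.
  leading term x_1: subtract (13/3)·h_5 from 13/5*x_1 - 26/5 → 0
  remainder 0.

S(f_2,h_5): lcm = x_1**2. S = -8/5*x_1*x_2 + 8/5*x_1 - 4/5*x_2 - 16/5.
  leading term x_1*x_2: subtract (-1)·h_4 from -8/5*x_1*x_2 + 8/5*x_1 - 4/5*x_2 - 16/5 → 13/5*x_1 - 26/5
  leading term x_1: subtract (13/3)·h_5 from 13/5*x_1 - 26/5 → 0
  remainder 0.

S(f_3,h_5): lcm = x_1**2. S = 2*x_1 - 4.
  leading term x_1: subtract (10/3)·h_5 from 2*x_1 - 4 → 0
  remainder 0.

S(h_4,h_5): lcm = x_1*x_2. S = 5/8*x_1 + 5/2*x_2 - 5/4.
  leading term x_1: subtract (25/24)·h_5 from 5/8*x_1 + 5/2*x_2 - 5/4 → 5/2*x_2
  leading term x_2: subtract (-10/21)·h_6 from 5/2*x_2 → 0
  remainder 0.

S(f_1,h_6): leading monomials are coprime, so the S-polynomial reduces to 0 (Buchberger's first criterion).
S(f_2,h_6): leading monomials are coprime, so the S-polynomial reduces to 0 (Buchberger's first criterion).
S(f_3,h_6): leading monomials are coprime, so the S-polynomial reduces to 0 (Buchberger's first criterion).
S(h_4,h_6): lcm = x_1*x_2. S = 5/8*x_1 + 1/2*x_2 - 5/4.
  leading term x_1: subtract (25/24)·h_5 from 5/8*x_1 + 1/2*x_2 - 5/4 → 1/2*x_2
  leading term x_2: subtract (-2/21)·h_6 from 1/2*x_2 → 0
  remainder 0.

S(h_5,h_6): leading monomials are coprime, so the S-polynomial reduces to 0 (Buchberger's first criterion).
Every S-polynomial of the final basis reduces to 0, so we have a Gröbner basis.
Inter-reduce: drop elements whose leading term is divisible by another's, tail-reduce, and make monic.
Reduced Gröbner basis: {x_1 - 2, x_2}.
Label its elements g_1 = x_1 - 2, g_2 = x_2.

Reduce p = 7*x_1**2 - x_1*x_2 - 6*x_1 - x_2 - 27 modulo G:
  leading term x_1**2: subtract (7*x_1)·g_1 from 7*x_1**2 - x_1*x_2 - 6*x_1 - x_2 - 27 → -x_1*x_2 + 8*x_1 - x_2 - 27
  leading term x_1*x_2: subtract (-x_2)·g_1 from -x_1*x_2 + 8*x_1 - x_2 - 27 → 8*x_1 - 3*x_2 - 27
  leading term x_1: subtract (8)·g_1 from 8*x_1 - 3*x_2 - 27 → -3*x_2 - 11
  leading term x_2: subtract (-3)·g_2 from -3*x_2 - 11 → -11
  leading term 1: no divisor's leading term divides it; move -11 to the remainder.
  normal form = -11.
The normal form is nonzero, so p ∉ I. Since p minus its normal form lies in I, I + (p) = I + (r) where r = -11; decide whether this ideal is the whole ring.
Here r = -11 is a nonzero constant, hence a unit: 1 ∈ I + (p), the Gröbner basis of I + (p) is {1}, and the enlarged system has no common solution — adjoining p is inconsistent.

Adjoining 7*x_1**2 - x_1*x_2 - 6*x_1 - x_2 - 27 makes the ideal the whole ring: the system is inconsistent.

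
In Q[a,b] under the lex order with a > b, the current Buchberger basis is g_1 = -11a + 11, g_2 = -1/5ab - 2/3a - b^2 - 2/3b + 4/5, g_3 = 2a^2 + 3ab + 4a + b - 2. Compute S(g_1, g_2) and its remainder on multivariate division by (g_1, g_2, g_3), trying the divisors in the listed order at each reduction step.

lcm(LM(g_1), LM(g_2)) = ab.
S = (lcm/LT(g_1))·g_1 − (lcm/LT(g_2))·g_2 = -10/3a - 5b^2 - 13/3b + 4.
Reduce S modulo (g_1, g_2, g_3) in that order:
  leading term a: subtract (10/33)·g_1 from -10/3a - 5b^2 - 13/3b + 4 → -5b^2 - 13/3b + 2/3
  leading term b^2: no divisor's leading term divides it; move -5b^2 to the remainder.
  leading term b: no divisor's leading term divides it; move -13/3b to the remainder.
  leading term 1: no divisor's leading term divides it; move 2/3 to the remainder.
The remainder -5b^2 - 13/3b + 2/3 is nonzero, so it would be added as the next basis element.
An S-polynomial is built so that the two leading terms cancel; whether anything survives reduction is exactly the Gröbner-basis criterion.

S(g_1, g_2) = -10/3a - 5b^2 - 13/3b + 4; remainder on division = -5b^2 - 13/3b + 2/3.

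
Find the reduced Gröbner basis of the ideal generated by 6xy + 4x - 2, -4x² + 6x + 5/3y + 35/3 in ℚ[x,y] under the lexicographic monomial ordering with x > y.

The reduced Gröbner basis is the canonical form of the ideal for this ordering.

f_1 = 6xy + 4x - 2, LT = xy.
f_2 = -4x² + 6x + 5/3y + 35/3, LT = x².

S(f_1,f_2): lcm = x²y. S = ⅔x² + 3/2xy - ⅓x + 5/12y² + 35/12y.
  leading term x²: subtract (-⅙)·f_2 from ⅔x² + 3/2xy - ⅓x + 5/12y² + 35/12y → 3/2xy + ⅔x + 5/12y² + 115/36y + 35/18
  leading term xy: subtract (¼)·f_1 from 3/2xy + ⅔x + 5/12y² + 115/36y + 35/18 → -⅓x + 5/12y² + 115/36y + 22/9
  leading term x: no divisor's leading term divides it; move -⅓x to the remainder.
  leading term y²: no divisor's leading term divides it; move 5/12y² to the remainder.
  leading term y: no divisor's leading term divides it; move 115/36y to the remainder.
  leading term 1: no divisor's leading term divides it; move 22/9 to the remainder.
  remainder -⅓x + 5/12y² + 115/36y + 22/9 ≠ 0; add g_3 = -⅓x + 5/12y² + 115/36y + 22/9 to the basis.

S(f_1,g_3): lcm = xy. S = ⅔x + 5/4y³ + 115/12y² + 22/3y - ⅓.
  leading term x: subtract (-2)·g_3 from ⅔x + 5/4y³ + 115/12y² + 22/3y - ⅓ → 5/4y³ + 125/12y² + 247/18y + 41/9
  leading term y³: no divisor's leading term divides it; move 5/4y³ to the remainder.
  leading term y²: no divisor's leading term divides it; move 125/12y² to the remainder.
  leading term y: no divisor's leading term divides it; move 247/18y to the remainder.
  leading term 1: no divisor's leading term divides it; move 41/9 to the remainder.
  remainder 5/4y³ + 125/12y² + 247/18y + 41/9 ≠ 0; add g_4 = 5/4y³ + 125/12y² + 247/18y + 41/9 to the basis.

S(f_2,g_3): lcm = x². S = 5/4xy² + 115/12xy + 35/6x - 5/12y - 35/12.
  leading term xy²: subtract (5/24y)·f_1 from 5/4xy² + 115/12xy + 35/6x - 5/12y - 35/12 → 35/4xy + 35/6x - 35/12
  leading term xy: subtract (35/24)·f_1 from 35/4xy + 35/6x - 35/12 → 0
  remainder 0.

S(f_1,g_4): lcm = xy³. S = -23/3xy² - 494/45xy - 164/45x - ⅓y².
  leading term xy²: subtract (-23/18y)·f_1 from -23/3xy² - 494/45xy - 164/45x - ⅓y² → -88/15xy - 164/45x - ⅓y² - 23/9y
  leading term xy: subtract (-44/45)·f_1 from -88/15xy - 164/45x - ⅓y² - 23/9y → 4/15x - ⅓y² - 23/9y - 88/45
  leading term x: subtract (-⅘)·g_3 from 4/15x - ⅓y² - 23/9y - 88/45 → 0
  remainder 0.

S(f_2,g_4): leading monomials are coprime, so the S-polynomial reduces to 0 (Buchberger's first criterion).
S(g_3,g_4): leading monomials are coprime, so the S-polynomial reduces to 0 (Buchberger's first criterion).
Every S-polynomial of the final basis reduces to 0, so we have a Gröbner basis.
Inter-reduce: drop elements whose leading term is divisible by another's, tail-reduce, and make monic.

G = {x - 5/4y² - 115/12y - 22/3, y³ + 25/3y² + 494/45y + 164/45}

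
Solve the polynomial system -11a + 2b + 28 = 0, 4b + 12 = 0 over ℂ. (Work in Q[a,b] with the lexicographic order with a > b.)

Compute a lex Gröbner basis by Buchberger's algorithm.
f_1 = -11a + 2b + 28, LT = a.
f_2 = 4b + 12, LT = b.

The S-polynomials (S(f_1,f_2)) all reduce to 0 modulo the current basis, so we have a Gröbner basis.
Inter-reduce: drop elements whose leading term is divisible by another's, tail-reduce, and make monic.
Reduced Gröbner basis: {a - 2, b + 3}.

The lex basis is triangular: the last element involves only b. Solving b + 3 = 0 gives b ∈ {-3}; substituting each value into the earlier elements determines the remaining variables.
  b = -3: the earlier basis element becomes a - 2 = 0, giving a = 2 — point (2, -3).
Substituting each solution back into the original system confirms all equations vanish.

{(2, -3)}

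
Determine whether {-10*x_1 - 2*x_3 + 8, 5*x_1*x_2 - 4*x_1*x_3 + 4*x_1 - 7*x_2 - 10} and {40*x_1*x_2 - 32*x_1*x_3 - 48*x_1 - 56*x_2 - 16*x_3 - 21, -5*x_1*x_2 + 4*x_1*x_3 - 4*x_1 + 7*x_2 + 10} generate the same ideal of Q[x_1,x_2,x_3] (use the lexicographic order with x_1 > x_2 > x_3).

Two ideals are equal iff their reduced Gröbner bases coincide (the reduced basis is unique for a fixed ordering).
Buchberger on the first generating set:
f_1 = -10*x_1 - 2*x_3 + 8, LT = x_1.
f_2 = 5*x_1*x_2 - 4*x_1*x_3 + 4*x_1 - 7*x_2 - 10, LT = x_1*x_2.

S(f_1,f_2): lcm = x_1*x_2. S = 4/5*x_1*x_3 - 4/5*x_1 + 1/5*x_2*x_3 + 3/5*x_2 + 2.
  reduce S modulo (f_1, f_2):
  remainder 1/5*x_2*x_3 + 3/5*x_2 - 4/25*x_3**2 + 4/5*x_3 + 34/25 ≠ 0; add g_3 = 1/5*x_2*x_3 + 3/5*x_2 - 4/25*x_3**2 + 4/5*x_3 + 34/25 to the basis.

The other S-polynomials (S(f_1,g_3), S(f_2,g_3)) all reduce to 0 modulo the current basis, so we have a Gröbner basis.
Inter-reduce: drop elements whose leading term is divisible by another's, tail-reduce, and make monic.
Reduced Gröbner basis: {x_1 + 1/5*x_3 - 4/5, x_2*x_3 + 3*x_2 - 4/5*x_3**2 + 4*x_3 + 34/5}.

Buchberger on the second generating set:
h_1 = 40*x_1*x_2 - 32*x_1*x_3 - 48*x_1 - 56*x_2 - 16*x_3 - 21, LT = x_1*x_2.
h_2 = -5*x_1*x_2 + 4*x_1*x_3 - 4*x_1 + 7*x_2 + 10, LT = x_1*x_2.

S(h_1,h_2): lcm = x_1*x_2. S = -2*x_1 - 2/5*x_3 + 59/40.
  reduce S modulo (h_1, h_2):
  remainder -2*x_1 - 2/5*x_3 + 59/40 ≠ 0; add k_3 = -2*x_1 - 2/5*x_3 + 59/40 to the basis.

S(h_1,k_3): lcm = x_1*x_2. S = -4/5*x_1*x_3 - 6/5*x_1 - 1/5*x_2*x_3 - 53/80*x_2 - 2/5*x_3 - 21/40.
  reduce S modulo (h_1, h_2, k_3):
  remainder -1/5*x_2*x_3 - 53/80*x_2 + 4/25*x_3**2 - 3/4*x_3 - 141/100 ≠ 0; add k_4 = -1/5*x_2*x_3 - 53/80*x_2 + 4/25*x_3**2 - 3/4*x_3 - 141/100 to the basis.

The other S-polynomials (S(h_2,k_3), S(h_1,k_4), S(h_2,k_4), S(k_3,k_4)) all reduce to 0 modulo the current basis, so we have a Gröbner basis.
Inter-reduce: drop elements whose leading term is divisible by another's, tail-reduce, and make monic.
Reduced Gröbner basis: {x_1 + 1/5*x_3 - 59/80, x_2*x_3 + 53/16*x_2 - 4/5*x_3**2 + 15/4*x_3 + 141/20}.

These differ, so the ideals are not equal.

No, the ideals differ.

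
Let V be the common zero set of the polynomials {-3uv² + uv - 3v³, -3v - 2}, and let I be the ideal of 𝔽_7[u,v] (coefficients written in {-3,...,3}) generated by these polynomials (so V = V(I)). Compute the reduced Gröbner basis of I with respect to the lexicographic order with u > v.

f_1 = -3uv² + uv - 3v³, LT = uv².
f_2 = -3v - 2, LT = v.

S(f_1,f_2): lcm = uv². S = -uv + v³.
  leading term uv: subtract (-2u)·f_2 from -uv + v³ → 3u + v³
  leading term u: no divisor's leading term divides it; move 3u to the remainder.
  leading term v³: subtract (2v²)·f_2 from v³ → -3v²
  leading term v²: subtract (v)·f_2 from -3v² → 2v
  leading term v: subtract (-3)·f_2 from 2v → 1
  leading term 1: no divisor's leading term divides it; move 1 to the remainder.
  remainder 3u + 1 ≠ 0; add g_3 = 3u + 1 to the basis.

S(f_1,g_3): lcm = uv². S = 2uv + v³ + 2v².
  leading term uv: subtract (-3u)·f_2 from 2uv + v³ + 2v² → u + v³ + 2v²
  leading term u: subtract (-2)·g_3 from u + v³ + 2v² → v³ + 2v² + 2
  leading term v³: subtract (2v²)·f_2 from v³ + 2v² + 2 → -v² + 2
  leading term v²: subtract (-2v)·f_2 from -v² + 2 → 3v + 2
  leading term v: subtract (-1)·f_2 from 3v + 2 → 0
  remainder 0.

S(f_2,g_3): leading monomials are coprime, so the S-polynomial reduces to 0 (Buchberger's first criterion).
Every S-polynomial of the final basis reduces to 0, so we have a Gröbner basis.
Inter-reduce: drop elements whose leading term is divisible by another's, tail-reduce, and make monic.

G = {u - 2, v + 3}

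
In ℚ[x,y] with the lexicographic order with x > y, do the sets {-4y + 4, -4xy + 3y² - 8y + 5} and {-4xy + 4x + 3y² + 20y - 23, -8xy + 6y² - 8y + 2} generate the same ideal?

For a fixed monomial order, each ideal has a unique reduced Gröbner basis; comparing bases decides equality.
Buchberger on the first generating set:
f_1 = -4y + 4, LT = y.
f_2 = -4xy + 3y² - 8y + 5, LT = xy.

S(f_1,f_2): lcm = xy. S = -x + ¾y² - 2y + 5/4.
  reduce S modulo (f_1, f_2):
  remainder -x ≠ 0; add g_3 = -x to the basis.

The other S-polynomials (S(f_1,g_3), S(f_2,g_3)) all reduce to 0 modulo the current basis, so we have a Gröbner basis.
Inter-reduce: drop elements whose leading term is divisible by another's, tail-reduce, and make monic.
Reduced Gröbner basis: {x, y - 1}.

Buchberger on the second generating set:
h_1 = -4xy + 4x + 3y² + 20y - 23, LT = xy.
h_2 = -8xy + 6y² - 8y + 2, LT = xy.

S(h_1,h_2): lcm = xy. S = -x - 6y + 6.
  reduce S modulo (h_1, h_2):
  remainder -x - 6y + 6 ≠ 0; add k_3 = -x - 6y + 6 to the basis.

S(h_1,k_3): lcm = xy. S = -x - 27/4y² + y + 23/4.
  reduce S modulo (h_1, h_2, k_3):
  remainder -27/4y² + 7y - ¼ ≠ 0; add k_4 = -27/4y² + 7y - ¼ to the basis.

The other S-polynomials (S(h_2,k_3), S(h_1,k_4), S(h_2,k_4), S(k_3,k_4)) all reduce to 0 modulo the current basis, so we have a Gröbner basis.
Inter-reduce: drop elements whose leading term is divisible by another's, tail-reduce, and make monic.
Reduced Gröbner basis: {x + 6y - 6, y² - 28/27y + 1/27}.

Since the reduced bases disagree, the two ideals are not the same.

No, the ideals differ.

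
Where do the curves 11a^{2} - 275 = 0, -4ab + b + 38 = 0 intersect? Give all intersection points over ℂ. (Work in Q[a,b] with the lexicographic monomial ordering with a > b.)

Compute a lex Gröbner basis by Buchberger's algorithm.
f_1 = 11a^{2} - 275, LT = a^{2}.
f_2 = -4ab + b + 38, LT = ab.

S(f_1,f_2): lcm = a^{2}b. S = \tfrac{1}{4}ab + \tfrac{19}{2}a - 25b.
  leading term ab: subtract (-\tfrac{1}{16})·f_2 from \tfrac{1}{4}ab + \tfrac{19}{2}a - 25b → \tfrac{19}{2}a - \tfrac{399}{16}b + \tfrac{19}{8}
  leading term a: no divisor's leading term divides it; move \tfrac{19}{2}a to the remainder.
  leading term b: no divisor's leading term divides it; move -\tfrac{399}{16}b to the remainder.
  leading term 1: no divisor's leading term divides it; move \tfrac{19}{8} to the remainder.
  remainder \tfrac{19}{2}a - \tfrac{399}{16}b + \tfrac{19}{8} ≠ 0; add h_3 = \tfrac{19}{2}a - \tfrac{399}{16}b + \tfrac{19}{8} to the basis.

S(f_2,h_3): lcm = ab. S = \tfrac{21}{8}b^{2} - \tfrac{1}{2}b - \tfrac{19}{2}.
  leading term b^{2}: no divisor's leading term divides it; move \tfrac{21}{8}b^{2} to the remainder.
  leading term b: no divisor's leading term divides it; move -\tfrac{1}{2}b to the remainder.
  leading term 1: no divisor's leading term divides it; move -\tfrac{19}{2} to the remainder.
  remainder \tfrac{21}{8}b^{2} - \tfrac{1}{2}b - \tfrac{19}{2} ≠ 0; add h_4 = \tfrac{21}{8}b^{2} - \tfrac{1}{2}b - \tfrac{19}{2} to the basis.

The other S-polynomials (S(f_1,h_3), S(f_1,h_4), S(f_2,h_4), S(h_3,h_4)) all reduce to 0 modulo the current basis, so we have a Gröbner basis.
Inter-reduce: drop elements whose leading term is divisible by another's, tail-reduce, and make monic.
Reduced Gröbner basis: {a - \tfrac{21}{8}b + \tfrac{1}{4}, b^{2} - \tfrac{4}{21}b - \tfrac{76}{21}}.

Since the basis is lex-ordered, b^{2} - \tfrac{4}{21}b - \tfrac{76}{21} is univariate in b. Its roots are {-38/21, 2}. Back-substituting each root into the other basis elements fixes the other coordinates.
  b = -38/21: the earlier basis element becomes a + 5 = 0, giving a = -5 — point (-5, -38/21).
  b = 2: the earlier basis element becomes a - 5 = 0, giving a = 5 — point (5, 2).
Each listed point satisfies every original equation (direct substitution).

{(-5, -38/21), (5, 2)}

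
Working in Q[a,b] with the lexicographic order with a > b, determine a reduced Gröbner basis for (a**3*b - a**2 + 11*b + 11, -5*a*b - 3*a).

G = {a**3 + 5/3*a**2 - 55/3*b - 55/3, a*b + 3/5*a, b**2 + 8/5*b + 3/5}

f_1 = a**3*b - a**2 + 11*b + 11, LT = a**3*b.
f_2 = -5*a*b - 3*a, LT = a*b.

S(f_1,f_2): lcm = a**3*b. S = -3/5*a**3 - a**2 + 11*b + 11.
  leading term a**3: no divisor's leading term divides it; move -3/5*a**3 to the remainder.
  leading term a**2: no divisor's leading term divides it; move -a**2 to the remainder.
  leading term b: no divisor's leading term divides it; move 11*b to the remainder.
  leading term 1: no divisor's leading term divides it; move 11 to the remainder.
  remainder -3/5*a**3 - a**2 + 11*b + 11 ≠ 0; add g_3 = -3/5*a**3 - a**2 + 11*b + 11 to the basis.

S(f_1,g_3): lcm = a**3*b. S = -5/3*a**2*b - a**2 + 55/3*b**2 + 88/3*b + 11.
  leading term a**2*b: subtract (1/3*a)·f_2 from -5/3*a**2*b - a**2 + 55/3*b**2 + 88/3*b + 11 → 55/3*b**2 + 88/3*b + 11
  leading term b**2: no divisor's leading term divides it; move 55/3*b**2 to the remainder.
  leading term b: no divisor's leading term divides it; move 88/3*b to the remainder.
  leading term 1: no divisor's leading term divides it; move 11 to the remainder.
  remainder 55/3*b**2 + 88/3*b + 11 ≠ 0; add g_4 = 55/3*b**2 + 88/3*b + 11 to the basis.

The other S-polynomials (S(f_2,g_3), S(f_1,g_4), S(f_2,g_4), S(g_3,g_4)) all reduce to 0 modulo the current basis, so we have a Gröbner basis.
Inter-reduce: drop elements whose leading term is divisible by another's, tail-reduce, and make monic.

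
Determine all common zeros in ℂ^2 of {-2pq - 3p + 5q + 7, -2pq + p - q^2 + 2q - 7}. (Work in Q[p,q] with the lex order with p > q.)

Compute a lex Gröbner basis by Buchberger's algorithm.
f_1 = -2pq - 3p + 5q + 7, LT = pq.
f_2 = -2pq + p - q^2 + 2q - 7, LT = pq.

S(f_1,f_2): lcm = pq. S = 2p - 1/2q^2 - 3/2q - 7.
  leading term p: no divisor's leading term divides it; move 2p to the remainder.
  leading term q^2: no divisor's leading term divides it; move -1/2q^2 to the remainder.
  leading term q: no divisor's leading term divides it; move -3/2q to the remainder.
  leading term 1: no divisor's leading term divides it; move -7 to the remainder.
  remainder 2p - 1/2q^2 - 3/2q - 7 ≠ 0; add h_3 = 2p - 1/2q^2 - 3/2q - 7 to the basis.

S(f_1,h_3): lcm = pq. S = 3/2p + 1/4q^3 + 3/4q^2 + q - 7/2.
  leading term p: subtract (3/4)·h_3 from 3/2p + 1/4q^3 + 3/4q^2 + q - 7/2 → 1/4q^3 + 9/8q^2 + 17/8q + 7/4
  leading term q^3: no divisor's leading term divides it; move 1/4q^3 to the remainder.
  leading term q^2: no divisor's leading term divides it; move 9/8q^2 to the remainder.
  leading term q: no divisor's leading term divides it; move 17/8q to the remainder.
  leading term 1: no divisor's leading term divides it; move 7/4 to the remainder.
  remainder 1/4q^3 + 9/8q^2 + 17/8q + 7/4 ≠ 0; add h_4 = 1/4q^3 + 9/8q^2 + 17/8q + 7/4 to the basis.

The other S-polynomials (S(f_2,h_3), S(f_1,h_4), S(f_2,h_4), S(h_3,h_4)) all reduce to 0 modulo the current basis, so we have a Gröbner basis.
Inter-reduce: drop elements whose leading term is divisible by another's, tail-reduce, and make monic.
Reduced Gröbner basis: {p - 1/4q^2 - 3/4q - 7/2, q^3 + 9/2q^2 + 17/2q + 7}.

Since the basis is lex-ordered, q^3 + 9/2q^2 + 17/2q + 7 is univariate in q. Its roots are {-2, -5/4 - sqrt(31)*I/4, -5/4 + sqrt(31)*I/4}. Back-substituting each root into the other basis elements fixes the other coordinates.
  q = -2: the earlier basis element becomes p - 3 = 0, giving p = 3 — point (3, -2).
  q = -5/4 - sqrt(31)*I/4: the earlier basis element becomes p - 79/32 + sqrt(31)*I/32 = 0, giving p = 79/32 - sqrt(31)*I/32 — point (79/32 - sqrt(31)*I/32, -5/4 - sqrt(31)*I/4).
  q = -5/4 + sqrt(31)*I/4: the earlier basis element becomes p - 79/32 - sqrt(31)*I/32 = 0, giving p = 79/32 + sqrt(31)*I/32 — point (79/32 + sqrt(31)*I/32, -5/4 + sqrt(31)*I/4).
Check: every point annihilates each of the original generators.

{(3, -2), (79/32 - sqrt(31)*I/32, -5/4 - sqrt(31)*I/4), (79/32 + sqrt(31)*I/32, -5/4 + sqrt(31)*I/4)}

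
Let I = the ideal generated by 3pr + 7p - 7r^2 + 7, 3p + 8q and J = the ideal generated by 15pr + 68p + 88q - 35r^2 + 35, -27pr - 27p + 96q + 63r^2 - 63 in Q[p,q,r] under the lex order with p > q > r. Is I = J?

Since reduced Gröbner bases are canonical representatives of ideals under a given ordering, it suffices to compute and compare them.
Buchberger on the first generating set:
f_1 = 3pr + 7p - 7r^2 + 7, LT = pr.
f_2 = 3p + 8q, LT = p.

S(f_1,f_2): lcm = pr. S = 7/3p - 8/3qr - 7/3r^2 + 7/3.
  reduce S modulo (f_1, f_2):
  remainder -8/3qr - 56/9q - 7/3r^2 + 7/3 ≠ 0; add g_3 = -8/3qr - 56/9q - 7/3r^2 + 7/3 to the basis.

The other S-polynomials (S(f_1,g_3), S(f_2,g_3)) all reduce to 0 modulo the current basis, so we have a Gröbner basis.
Inter-reduce: drop elements whose leading term is divisible by another's, tail-reduce, and make monic.
Reduced Gröbner basis: {p + 8/3q, qr + 7/3q + 7/8r^2 - 7/8}.

Buchberger on the second generating set:
h_1 = 15pr + 68p + 88q - 35r^2 + 35, LT = pr.
h_2 = -27pr - 27p + 96q + 63r^2 - 63, LT = pr.

S(h_1,h_2): lcm = pr. S = 53/15p + 424/45q.
  reduce S modulo (h_1, h_2):
  remainder 53/15p + 424/45q ≠ 0; add k_3 = 53/15p + 424/45q to the basis.

S(h_1,k_3): lcm = pr. S = 68/15p - 8/3qr + 88/15q - 7/3r^2 + 7/3.
  reduce S modulo (h_1, h_2, k_3):
  remainder -8/3qr - 56/9q - 7/3r^2 + 7/3 ≠ 0; add k_4 = -8/3qr - 56/9q - 7/3r^2 + 7/3 to the basis.

The other S-polynomials (S(h_2,k_3), S(h_1,k_4), S(h_2,k_4), S(k_3,k_4)) all reduce to 0 modulo the current basis, so we have a Gröbner basis.
Inter-reduce: drop elements whose leading term is divisible by another's, tail-reduce, and make monic.
Reduced Gröbner basis: {p + 8/3q, qr + 7/3q + 7/8r^2 - 7/8}.

Same reduced basis, so the two generating sets span the same ideal.

Yes, the ideals are equal.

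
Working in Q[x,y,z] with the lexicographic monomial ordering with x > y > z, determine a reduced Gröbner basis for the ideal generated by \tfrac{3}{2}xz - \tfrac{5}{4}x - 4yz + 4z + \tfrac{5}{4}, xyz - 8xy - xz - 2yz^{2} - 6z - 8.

This is the nonlinear analogue of row-reducing a linear system.

f_1 = \tfrac{3}{2}xz - \tfrac{5}{4}x - 4yz + 4z + \tfrac{5}{4}, LT = xz.
f_2 = xyz - 8xy - xz - 2yz^{2} - 6z - 8, LT = xyz.

S(f_1,f_2): lcm = xyz. S = \tfrac{43}{6}xy + xz - \tfrac{8}{3}y^{2}z + 2yz^{2} + \tfrac{8}{3}yz + \tfrac{5}{6}y + 6z + 8.
  leading term xy: no divisor's leading term divides it; move \tfrac{43}{6}xy to the remainder.
  leading term xz: subtract (\tfrac{2}{3})·f_1 from xz - \tfrac{8}{3}y^{2}z + 2yz^{2} + \tfrac{8}{3}yz + \tfrac{5}{6}y + 6z + 8 → \tfrac{5}{6}x - \tfrac{8}{3}y^{2}z + 2yz^{2} + \tfrac{16}{3}yz + \tfrac{5}{6}y + \tfrac{10}{3}z + \tfrac{43}{6}
  leading term x: no divisor's leading term divides it; move \tfrac{5}{6}x to the remainder.
  leading term y^{2}z: no divisor's leading term divides it; move -\tfrac{8}{3}y^{2}z to the remainder.
  leading term yz^{2}: no divisor's leading term divides it; move 2yz^{2} to the remainder.
  leading term yz: no divisor's leading term divides it; move \tfrac{16}{3}yz to the remainder.
  leading term y: no divisor's leading term divides it; move \tfrac{5}{6}y to the remainder.
  leading term z: no divisor's leading term divides it; move \tfrac{10}{3}z to the remainder.
  leading term 1: no divisor's leading term divides it; move \tfrac{43}{6} to the remainder.
  remainder \tfrac{43}{6}xy + \tfrac{5}{6}x - \tfrac{8}{3}y^{2}z + 2yz^{2} + \tfrac{16}{3}yz + \tfrac{5}{6}y + \tfrac{10}{3}z + \tfrac{43}{6} ≠ 0; add g_3 = \tfrac{43}{6}xy + \tfrac{5}{6}x - \tfrac{8}{3}y^{2}z + 2yz^{2} + \tfrac{16}{3}yz + \tfrac{5}{6}y + \tfrac{10}{3}z + \tfrac{43}{6} to the basis.

S(f_1,g_3): lcm = xyz. S = -\tfrac{5}{6}xy - \tfrac{5}{43}xz + \tfrac{16}{43}y^{2}z^{2} - \tfrac{8}{3}y^{2}z - \tfrac{12}{43}yz^{3} - \tfrac{32}{43}yz^{2} + \tfrac{329}{129}yz + \tfrac{5}{6}y - \tfrac{20}{43}z^{2} - z.
  leading term xy: subtract (-\tfrac{5}{43})·g_3 from -\tfrac{5}{6}xy - \tfrac{5}{43}xz + \tfrac{16}{43}y^{2}z^{2} - \tfrac{8}{3}y^{2}z - \tfrac{12}{43}yz^{3} - \tfrac{32}{43}yz^{2} + \tfrac{329}{129}yz + \tfrac{5}{6}y - \tfrac{20}{43}z^{2} - z → -\tfrac{5}{43}xz + \tfrac{25}{258}x + \tfrac{16}{43}y^{2}z^{2} - \tfrac{128}{43}y^{2}z - \tfrac{12}{43}yz^{3} - \tfrac{22}{43}yz^{2} + \tfrac{409}{129}yz + \tfrac{40}{43}y - \tfrac{20}{43}z^{2} - \tfrac{79}{129}z + \tfrac{5}{6}
  leading term xz: subtract (-\tfrac{10}{129})·f_1 from -\tfrac{5}{43}xz + \tfrac{25}{258}x + \tfrac{16}{43}y^{2}z^{2} - \tfrac{128}{43}y^{2}z - \tfrac{12}{43}yz^{3} - \tfrac{22}{43}yz^{2} + \tfrac{409}{129}yz + \tfrac{40}{43}y - \tfrac{20}{43}z^{2} - \tfrac{79}{129}z + \tfrac{5}{6} → \tfrac{16}{43}y^{2}z^{2} - \tfrac{128}{43}y^{2}z - \tfrac{12}{43}yz^{3} - \tfrac{22}{43}yz^{2} + \tfrac{123}{43}yz + \tfrac{40}{43}y - \tfrac{20}{43}z^{2} - \tfrac{13}{43}z + \tfrac{40}{43}
  leading term y^{2}z^{2}: no divisor's leading term divides it; move \tfrac{16}{43}y^{2}z^{2} to the remainder.
  leading term y^{2}z: no divisor's leading term divides it; move -\tfrac{128}{43}y^{2}z to the remainder.
  leading term yz^{3}: no divisor's leading term divides it; move -\tfrac{12}{43}yz^{3} to the remainder.
  leading term yz^{2}: no divisor's leading term divides it; move -\tfrac{22}{43}yz^{2} to the remainder.
  leading term yz: no divisor's leading term divides it; move \tfrac{123}{43}yz to the remainder.
  leading term y: no divisor's leading term divides it; move \tfrac{40}{43}y to the remainder.
  leading term z^{2}: no divisor's leading term divides it; move -\tfrac{20}{43}z^{2} to the remainder.
  leading term z: no divisor's leading term divides it; move -\tfrac{13}{43}z to the remainder.
  leading term 1: no divisor's leading term divides it; move \tfrac{40}{43} to the remainder.
  remainder \tfrac{16}{43}y^{2}z^{2} - \tfrac{128}{43}y^{2}z - \tfrac{12}{43}yz^{3} - \tfrac{22}{43}yz^{2} + \tfrac{123}{43}yz + \tfrac{40}{43}y - \tfrac{20}{43}z^{2} - \tfrac{13}{43}z + \tfrac{40}{43} ≠ 0; add g_4 = \tfrac{16}{43}y^{2}z^{2} - \tfrac{128}{43}y^{2}z - \tfrac{12}{43}yz^{3} - \tfrac{22}{43}yz^{2} + \tfrac{123}{43}yz + \tfrac{40}{43}y - \tfrac{20}{43}z^{2} - \tfrac{13}{43}z + \tfrac{40}{43} to the basis.

The other S-polynomials (S(f_2,g_3), S(f_1,g_4), S(f_2,g_4), S(g_3,g_4)) all reduce to 0 modulo the current basis, so we have a Gröbner basis.
Inter-reduce: drop elements whose leading term is divisible by another's, tail-reduce, and make monic.

G = {xy + \tfrac{5}{43}x - \tfrac{16}{43}y^{2}z + \tfrac{12}{43}yz^{2} + \tfrac{32}{43}yz + \tfrac{5}{43}y + \tfrac{20}{43}z + 1, xz - \tfrac{5}{6}x - \tfrac{8}{3}yz + \tfrac{8}{3}z + \tfrac{5}{6}, y^{2}z^{2} - 8y^{2}z - \tfrac{3}{4}yz^{3} - \tfrac{11}{8}yz^{2} + \tfrac{123}{16}yz + \tfrac{5}{2}y - \tfrac{5}{4}z^{2} - \tfrac{13}{16}z + \tfrac{5}{2}}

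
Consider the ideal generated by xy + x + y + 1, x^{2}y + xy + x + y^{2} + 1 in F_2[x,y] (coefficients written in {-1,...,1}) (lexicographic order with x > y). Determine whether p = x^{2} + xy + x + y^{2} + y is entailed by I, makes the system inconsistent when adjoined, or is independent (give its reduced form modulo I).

First compute the reduced Gröbner basis of I by Buchberger's algorithm.
f_1 = xy + x + y + 1, LT = xy.
f_2 = x^{2}y + xy + x + y^{2} + 1, LT = x^{2}y.

S(f_1,f_2): lcm = x^{2}y. S = x^{2} + y^{2} + 1.
  leading term x^{2}: no divisor's leading term divides it; move x^{2} to the remainder.
  leading term y^{2}: no divisor's leading term divides it; move y^{2} to the remainder.
  leading term 1: no divisor's leading term divides it; move 1 to the remainder.
  remainder x^{2} + y^{2} + 1 ≠ 0; add h_3 = x^{2} + y^{2} + 1 to the basis.

S(f_1,h_3): lcm = x^{2}y. S = x^{2} + xy + x + y^{3} + y.
  leading term x^{2}: subtract (1)·h_3 from x^{2} + xy + x + y^{3} + y → xy + x + y^{3} + y^{2} + y + 1
  leading term xy: subtract (1)·f_1 from xy + x + y^{3} + y^{2} + y + 1 → y^{3} + y^{2}
  leading term y^{3}: no divisor's leading term divides it; move y^{3} to the remainder.
  leading term y^{2}: no divisor's leading term divides it; move y^{2} to the remainder.
  remainder y^{3} + y^{2} ≠ 0; add h_4 = y^{3} + y^{2} to the basis.

The other S-polynomials (S(f_2,h_3), S(f_1,h_4), S(f_2,h_4), S(h_3,h_4)) all reduce to 0 modulo the current basis, so we have a Gröbner basis.
Inter-reduce: drop elements whose leading term is divisible by another's, tail-reduce, and make monic.
Reduced Gröbner basis: {x^{2} + y^{2} + 1, xy + x + y + 1, y^{3} + y^{2}}.
Label its elements g_1 = x^{2} + y^{2} + 1, g_2 = xy + x + y + 1, g_3 = y^{3} + y^{2}.

Reduce p = x^{2} + xy + x + y^{2} + y modulo G:
  leading term x^{2}: subtract (1)·g_1 from x^{2} + xy + x + y^{2} + y → xy + x + y + 1
  leading term xy: subtract (1)·g_2 from xy + x + y + 1 → 0
  normal form = 0.
Since the normal form is 0, p ∈ I.

Ideal membership is decidable via reduction modulo a Gröbner basis.

x^{2} + xy + x + y^{2} + y lies in I (it reduces to 0).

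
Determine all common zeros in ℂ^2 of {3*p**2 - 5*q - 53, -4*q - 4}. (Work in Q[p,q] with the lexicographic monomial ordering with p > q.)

Compute a lex Gröbner basis by Buchberger's algorithm.
f_1 = 3*p**2 - 5*q - 53, LT = p**2.
f_2 = -4*q - 4, LT = q.

The S-polynomials (S(f_1,f_2)) all reduce to 0 modulo the current basis, so we have a Gröbner basis.
Inter-reduce: drop elements whose leading term is divisible by another's, tail-reduce, and make monic.
Reduced Gröbner basis: {p**2 - 16, q + 1}.

Elimination: the polynomial q + 1 lies in the elimination ideal for q, so q ∈ {-1}. For each such q, the remaining basis elements (now univariate) give the rest of the solution.
  q = -1: the earlier basis element becomes p**2 - 16 = 0, giving p = -4, 4 — points (-4, -1), (4, -1).

{(-4, -1), (4, -1)}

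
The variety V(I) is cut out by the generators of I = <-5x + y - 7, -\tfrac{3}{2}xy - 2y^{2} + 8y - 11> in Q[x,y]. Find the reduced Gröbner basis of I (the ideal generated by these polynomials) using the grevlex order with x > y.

G = {y^{2} - \tfrac{101}{23}y + \tfrac{110}{23}, x - \tfrac{1}{5}y + \tfrac{7}{5}}

f_1 = -5x + y - 7, LT = x.
f_2 = -\tfrac{3}{2}xy - 2y^{2} + 8y - 11, LT = xy.

S(f_1,f_2): lcm = xy. S = -\tfrac{23}{15}y^{2} + \tfrac{101}{15}y - \tfrac{22}{3}.
  leading term y^{2}: no divisor's leading term divides it; move -\tfrac{23}{15}y^{2} to the remainder.
  leading term y: no divisor's leading term divides it; move \tfrac{101}{15}y to the remainder.
  leading term 1: no divisor's leading term divides it; move -\tfrac{22}{3} to the remainder.
  remainder -\tfrac{23}{15}y^{2} + \tfrac{101}{15}y - \tfrac{22}{3} ≠ 0; add g_3 = -\tfrac{23}{15}y^{2} + \tfrac{101}{15}y - \tfrac{22}{3} to the basis.

The other S-polynomials (S(f_1,g_3), S(f_2,g_3)) all reduce to 0 modulo the current basis, so we have a Gröbner basis.
Inter-reduce: drop elements whose leading term is divisible by another's, tail-reduce, and make monic.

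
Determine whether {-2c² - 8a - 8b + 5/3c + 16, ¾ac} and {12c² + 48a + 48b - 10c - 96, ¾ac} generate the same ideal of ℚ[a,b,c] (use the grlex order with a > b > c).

Yes, the ideals are equal.

Since reduced Gröbner bases are canonical representatives of ideals under a given ordering, it suffices to compute and compare them.
Buchberger on the first generating set:
f_1 = -2c² - 8a - 8b + 5/3c + 16, LT = c².
f_2 = ¾ac, LT = ac.

S(f_1,f_2): lcm = ac². S = 4a² + 4ab - ⅚ac - 8a.
  leading term a²: no divisor's leading term divides it; move 4a² to the remainder.
  leading term ab: no divisor's leading term divides it; move 4ab to the remainder.
  leading term ac: subtract (-10/9)·f_2 from -⅚ac - 8a → -8a
  leading term a: no divisor's leading term divides it; move -8a to the remainder.
  remainder 4a² + 4ab - 8a ≠ 0; add g_3 = 4a² + 4ab - 8a to the basis.

S(f_1,g_3): leading monomials are coprime, so the S-polynomial reduces to 0 (Buchberger's first criterion).
S(f_2,g_3): lcm = a²c. S = -abc + 2ac.
  leading term abc: subtract (-4/3b)·f_2 from -abc + 2ac → 2ac
  leading term ac: subtract (8/3)·f_2 from 2ac → 0
  remainder 0.

Every S-polynomial of the final basis reduces to 0, so we have a Gröbner basis.
Inter-reduce: drop elements whose leading term is divisible by another's, tail-reduce, and make monic.
Reduced Gröbner basis: {a² + ab - 2a, ac, c² + 4a + 4b - ⅚c - 8}.

Buchberger on the second generating set:
h_1 = 12c² + 48a + 48b - 10c - 96, LT = c².
h_2 = ¾ac, LT = ac.

S(h_1,h_2): lcm = ac². S = 4a² + 4ab - ⅚ac - 8a.
  leading term a²: no divisor's leading term divides it; move 4a² to the remainder.
  leading term ab: no divisor's leading term divides it; move 4ab to the remainder.
  leading term ac: subtract (-10/9)·h_2 from -⅚ac - 8a → -8a
  leading term a: no divisor's leading term divides it; move -8a to the remainder.
  remainder 4a² + 4ab - 8a ≠ 0; add k_3 = 4a² + 4ab - 8a to the basis.

S(h_1,k_3): leading monomials are coprime, so the S-polynomial reduces to 0 (Buchberger's first criterion).
S(h_2,k_3): lcm = a²c. S = -abc + 2ac.
  leading term abc: subtract (-4/3b)·h_2 from -abc + 2ac → 2ac
  leading term ac: subtract (8/3)·h_2 from 2ac → 0
  remainder 0.

Every S-polynomial of the final basis reduces to 0, so we have a Gröbner basis.
Inter-reduce: drop elements whose leading term is divisible by another's, tail-reduce, and make monic.
Reduced Gröbner basis: {a² + ab - 2a, ac, c² + 4a + 4b - ⅚c - 8}.

Same reduced basis, so the two generating sets span the same ideal.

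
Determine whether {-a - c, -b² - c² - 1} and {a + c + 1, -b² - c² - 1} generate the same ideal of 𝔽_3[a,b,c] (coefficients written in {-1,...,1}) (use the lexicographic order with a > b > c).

For a fixed monomial order, each ideal has a unique reduced Gröbner basis; comparing bases decides equality.
Buchberger on the first generating set:
f_1 = -a - c, LT = a.
f_2 = -b² - c² - 1, LT = b².

The S-polynomials (S(f_1,f_2)) all reduce to 0 modulo the current basis, so we have a Gröbner basis.
Inter-reduce: drop elements whose leading term is divisible by another's, tail-reduce, and make monic.
Reduced Gröbner basis: {a + c, b² + c² + 1}.

Buchberger on the second generating set:
h_1 = a + c + 1, LT = a.
h_2 = -b² - c² - 1, LT = b².

The S-polynomials (S(h_1,h_2)) all reduce to 0 modulo the current basis, so we have a Gröbner basis.
Inter-reduce: drop elements whose leading term is divisible by another's, tail-reduce, and make monic.
Reduced Gröbner basis: {a + c + 1, b² + c² + 1}.

The bases are distinct; the ideals are different.
The choice of monomial ordering does not affect the verdict — as long as both bases are computed under the same ordering, their equality decides ideal equality.

No, the ideals differ.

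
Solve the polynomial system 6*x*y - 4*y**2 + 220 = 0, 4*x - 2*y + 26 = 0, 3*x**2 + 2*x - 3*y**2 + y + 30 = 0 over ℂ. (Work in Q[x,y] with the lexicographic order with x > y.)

Compute a lex Gröbner basis by Buchberger's algorithm.
f_1 = 6*x*y - 4*y**2 + 220, LT = x*y.
f_2 = 4*x - 2*y + 26, LT = x.
f_3 = 3*x**2 + 2*x - 3*y**2 + y + 30, LT = x**2.

S(f_1,f_2): lcm = x*y. S = -1/6*y**2 - 13/2*y + 110/3.
  leading term y**2: no divisor's leading term divides it; move -1/6*y**2 to the remainder.
  leading term y: no divisor's leading term divides it; move -13/2*y to the remainder.
  leading term 1: no divisor's leading term divides it; move 110/3 to the remainder.
  remainder -1/6*y**2 - 13/2*y + 110/3 ≠ 0; add h_4 = -1/6*y**2 - 13/2*y + 110/3 to the basis.

S(f_1,f_3): lcm = x**2*y. S = -2/3*x*y**2 - 2/3*x*y + 110/3*x + y**3 - 1/3*y**2 - 10*y.
  leading term x*y**2: subtract (-1/9*y)·f_1 from -2/3*x*y**2 - 2/3*x*y + 110/3*x + y**3 - 1/3*y**2 - 10*y → -2/3*x*y + 110/3*x + 5/9*y**3 - 1/3*y**2 + 130/9*y
  leading term x*y: subtract (-1/9)·f_1 from -2/3*x*y + 110/3*x + 5/9*y**3 - 1/3*y**2 + 130/9*y → 110/3*x + 5/9*y**3 - 7/9*y**2 + 130/9*y + 220/9
  leading term x: subtract (55/6)·f_2 from 110/3*x + 5/9*y**3 - 7/9*y**2 + 130/9*y + 220/9 → 5/9*y**3 - 7/9*y**2 + 295/9*y - 1925/9
  leading term y**3: subtract (-10/3*y)·h_4 from 5/9*y**3 - 7/9*y**2 + 295/9*y - 1925/9 → -202/9*y**2 + 155*y - 1925/9
  leading term y**2: subtract (404/3)·h_4 from -202/9*y**2 + 155*y - 1925/9 → 3091/3*y - 15455/3
  leading term y: no divisor's leading term divides it; move 3091/3*y to the remainder.
  leading term 1: no divisor's leading term divides it; move -15455/3 to the remainder.
  remainder 3091/3*y - 15455/3 ≠ 0; add h_5 = 3091/3*y - 15455/3 to the basis.

The other S-polynomials (S(f_2,f_3), S(f_1,h_4), S(f_2,h_4), S(f_3,h_4), S(f_1,h_5), S(f_2,h_5), S(f_3,h_5), S(h_4,h_5)) all reduce to 0 modulo the current basis, so we have a Gröbner basis.
Inter-reduce: drop elements whose leading term is divisible by another's, tail-reduce, and make monic.
Reduced Gröbner basis: {x + 4, y - 5}.

Elimination: the polynomial y - 5 lies in the elimination ideal for y, so y ∈ {5}. For each such y, the remaining basis elements (now univariate) give the rest of the solution.
  y = 5: the earlier basis element becomes x + 4 = 0, giving x = -4 — point (-4, 5).

{(-4, 5)}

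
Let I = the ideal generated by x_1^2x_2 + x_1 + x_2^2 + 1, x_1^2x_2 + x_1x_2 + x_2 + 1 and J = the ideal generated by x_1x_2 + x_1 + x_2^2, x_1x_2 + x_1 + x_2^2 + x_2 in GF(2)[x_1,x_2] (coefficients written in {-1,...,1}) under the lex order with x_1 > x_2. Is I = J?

No, the ideals differ.

For a fixed monomial order, each ideal has a unique reduced Gröbner basis; comparing bases decides equality.
Buchberger on the first generating set:
f_1 = x_1^2x_2 + x_1 + x_2^2 + 1, LT = x_1^2x_2.
f_2 = x_1^2x_2 + x_1x_2 + x_2 + 1, LT = x_1^2x_2.

S(f_1,f_2): lcm = x_1^2x_2. S = x_1x_2 + x_1 + x_2^2 + x_2.
  reduce S modulo (f_1, f_2):
  remainder x_1x_2 + x_1 + x_2^2 + x_2 ≠ 0; add g_3 = x_1x_2 + x_1 + x_2^2 + x_2 to the basis.

S(f_1,g_3): lcm = x_1^2x_2. S = x_1^2 + x_1x_2^2 + x_1x_2 + x_1 + x_2^2 + 1.
  reduce S modulo (f_1, f_2, g_3):
  remainder x_1^2 + x_1 + x_2^3 + 1 ≠ 0; add g_4 = x_1^2 + x_1 + x_2^3 + 1 to the basis.

S(f_1,g_4): lcm = x_1^2x_2. S = x_1x_2 + x_1 + x_2^4 + x_2^2 + x_2 + 1.
  reduce S modulo (f_1, f_2, g_3, g_4):
  remainder x_2^4 + 1 ≠ 0; add g_5 = x_2^4 + 1 to the basis.

The other S-polynomials (S(f_2,g_3), S(f_2,g_4), S(g_3,g_4), S(f_1,g_5), S(f_2,g_5), S(g_3,g_5), S(g_4,g_5)) all reduce to 0 modulo the current basis, so we have a Gröbner basis.
Inter-reduce: drop elements whose leading term is divisible by another's, tail-reduce, and make monic.
Reduced Gröbner basis: {x_1^2 + x_1 + x_2^3 + 1, x_1x_2 + x_1 + x_2^2 + x_2, x_2^4 + 1}.

Buchberger on the second generating set:
h_1 = x_1x_2 + x_1 + x_2^2, LT = x_1x_2.
h_2 = x_1x_2 + x_1 + x_2^2 + x_2, LT = x_1x_2.

S(h_1,h_2): lcm = x_1x_2. S = x_2.
  reduce S modulo (h_1, h_2):
  remainder x_2 ≠ 0; add k_3 = x_2 to the basis.

S(h_1,k_3): lcm = x_1x_2. S = x_1 + x_2^2.
  reduce S modulo (h_1, h_2, k_3):
  remainder x_1 ≠ 0; add k_4 = x_1 to the basis.

The other S-polynomials (S(h_2,k_3), S(h_1,k_4), S(h_2,k_4), S(k_3,k_4)) all reduce to 0 modulo the current basis, so we have a Gröbner basis.
Inter-reduce: drop elements whose leading term is divisible by another's, tail-reduce, and make monic.
Reduced Gröbner basis: {x_1, x_2}.

Since the reduced bases disagree, the two ideals are not the same.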